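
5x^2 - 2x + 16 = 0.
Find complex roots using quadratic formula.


disc = (-2)^2 - 4*5*16 = 4 - 320 = -316
sqrt(|disc|) = sqrt(316) = 17.7764
Real part = 2/(2*5) = 0.2000
Imag part = 17.7764/(2*5) = 1.7776

0.2000 ± 1.7776i


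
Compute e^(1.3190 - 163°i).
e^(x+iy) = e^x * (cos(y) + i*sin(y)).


e^1.3190 = 3.7397
cos(-163°) = -0.9563
sin(-163°) = -0.29237
Real = 3.7397*(-0.9563) = -3.5763
Imag = 3.7397*(-0.29237) = -1.0934

-3.5763 - 1.0934i


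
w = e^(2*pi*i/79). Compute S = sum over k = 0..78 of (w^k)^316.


The roots are w_k = w^k with w = e^(2*pi*i/79), and (w^k)^316 = (w^316)^k.
So S = 1 + u + u^2 + ... + u^(78) with u = w^316.
316 = 4*79 + 0, so 316 is a multiple of 79 and u = (w^79)^4 = 1.
Every one of the 79 terms equals 1: S = 79

S = 79


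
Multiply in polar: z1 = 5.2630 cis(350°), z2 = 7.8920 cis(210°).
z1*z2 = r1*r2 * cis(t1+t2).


r = 5.2630 * 7.8920 = 41.5356
theta = 350° + 210° = 560° = 200° (mod 360)

41.5356 cis(200°)


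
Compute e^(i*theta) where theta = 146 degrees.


cos(146°) = -0.8290
sin(146°) = 0.5592

e^(i*146°) = -0.8290 + 0.5592i


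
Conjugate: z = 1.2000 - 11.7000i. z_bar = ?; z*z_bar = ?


z_bar = 1.2000 + 11.7000i
z*z_bar = 1.2^2 + (-11.7)^2 = 1.44 + 136.89 = 138.33

z_bar = 1.2000 + 11.7000i, z*z_bar = 138.33


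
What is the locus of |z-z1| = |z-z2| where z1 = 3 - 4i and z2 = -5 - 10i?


Equal distances means the locus is the perpendicular bisector of z1 and z2.
Midpoint = ((3+(-5))/2, (-4+(-10))/2) = (-1.0000, -7.0000)

Perpendicular bisector through (-1.0000, -7.0000)


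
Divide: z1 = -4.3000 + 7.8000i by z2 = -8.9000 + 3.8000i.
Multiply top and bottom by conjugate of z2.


Conjugate of z2 = -8.9000 - 3.8000i
Numerator: (-4.3000 + 7.8000i)(-8.9000 - 3.8000i) = 67.9100 - 53.0800i
Denominator: (-8.9)^2 + 3.8^2 = 93.65
Result = (67.9100 - 53.0800i)/93.65

0.7251 - 0.5668i


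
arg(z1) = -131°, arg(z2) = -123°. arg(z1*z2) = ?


arg(z1*z2) = -131° - 123° = -254°
Normalized to (-180°, 180°]: 106°

106°


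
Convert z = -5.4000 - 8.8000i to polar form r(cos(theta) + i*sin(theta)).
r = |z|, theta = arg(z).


r = sqrt(29.16+77.44) = sqrt(106.6) = 10.3247
theta = atan2(-8.8, -5.4) = -121.5348 degrees

r = 10.3247, theta = -121.5348 degrees


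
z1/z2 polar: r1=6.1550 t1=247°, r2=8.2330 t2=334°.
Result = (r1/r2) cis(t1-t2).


r = 6.1550 / 8.2330 = 0.7476
theta = 247° - 334° = -87° = 273° (mod 360)

0.7476 cis(273°)


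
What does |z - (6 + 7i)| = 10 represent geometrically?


|z - z0| = r is a circle with center z0 and radius r.
Center = (6, 7), radius = 10

Circle with center (6, 7) and radius 10


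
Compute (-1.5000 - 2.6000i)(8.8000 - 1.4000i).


Real = -1.5*8.8 - (-2.6)*(-1.4) = -13.2 - 3.64 = -16.84
Imag = -1.5*(-1.4) + 8.8*(-2.6) = 2.1 - (22.88) = -20.78

-16.8400 - 20.7800i


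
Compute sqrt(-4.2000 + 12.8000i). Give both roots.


|z| = sqrt(17.64+163.84) = 13.4715
sqrt((|z|+a)/2) = sqrt((13.4715+(-4.2))/2) = sqrt(4.6357) = 2.1531
sqrt((|z|-a)/2) = sqrt((13.4715-(-4.2))/2) = sqrt(8.8357) = 2.9725

±(2.1531 + 2.9725i) i.e. 2.1531 + 2.9725i and -2.1531 - 2.9725i


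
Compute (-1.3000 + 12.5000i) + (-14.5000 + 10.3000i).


Real: -1.3 - 14.5 = -15.8
Imag: 12.5 + 10.3 = 22.8

-15.8000 + 22.8000i


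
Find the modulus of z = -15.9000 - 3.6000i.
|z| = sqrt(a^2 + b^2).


|z| = sqrt((-15.9)^2 + (-3.6)^2) = sqrt(252.81 + 12.96) = sqrt(265.77) = 16.3025

|z| = 16.3025


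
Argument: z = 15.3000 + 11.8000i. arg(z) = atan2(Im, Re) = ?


Re = 15.3, Im = 11.8
arg = atan2(11.8, 15.3) = 37.6409 degrees

arg(z) = 37.6409 degrees


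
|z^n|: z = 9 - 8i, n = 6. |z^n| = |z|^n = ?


|z| = sqrt(81+64) = sqrt(145) = 12.0416
|z^6| = |z|^6 = (sqrt(145))^6 = 145^3 = 3048625

|z^6| = 3048625


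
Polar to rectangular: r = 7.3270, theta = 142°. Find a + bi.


a = 7.3270*cos(142°) = 7.3270*(-0.788011) = -5.7738
b = 7.3270*sin(142°) = 7.3270*0.6156615 = 4.5110

-5.7738 + 4.5110i


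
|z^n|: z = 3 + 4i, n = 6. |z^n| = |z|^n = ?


|z| = sqrt(9+16) = sqrt(25) = 5
|z^6| = |z|^6 = 5^6 = 15625

|z^6| = 15625


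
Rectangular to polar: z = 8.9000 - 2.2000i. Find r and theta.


r = sqrt(79.21+4.84) = sqrt(84.05) = 9.1679
theta = atan2(-2.2, 8.9) = -13.8847 degrees

r = 9.1679, theta = -13.8847 degrees


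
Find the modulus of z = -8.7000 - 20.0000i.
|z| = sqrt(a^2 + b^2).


|z| = sqrt((-8.7)^2 + (-20)^2) = sqrt(75.69 + 400) = sqrt(475.69) = 21.8103

|z| = 21.8103


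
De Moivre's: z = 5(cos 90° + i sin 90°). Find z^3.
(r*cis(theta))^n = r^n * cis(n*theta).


r^3 = 5^3 = 125
n*theta = 3*90° = 270° = 270° (mod 360)
a = 125*cos(270°) = 0
b = 125*sin(270°) = -125.0000

125 cis(270°) = 0 - 125.0000i


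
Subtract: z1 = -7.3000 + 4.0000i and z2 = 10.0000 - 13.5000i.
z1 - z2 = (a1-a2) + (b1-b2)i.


Real: -7.3 - 10 = -17.3
Imag: 4 + 13.5 = 17.5

-17.3000 + 17.5000i


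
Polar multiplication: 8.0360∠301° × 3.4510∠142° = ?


r = 8.0360 * 3.4510 = 27.7322
theta = 301° + 142° = 443° = 83° (mod 360)

27.7322 cis(83°)


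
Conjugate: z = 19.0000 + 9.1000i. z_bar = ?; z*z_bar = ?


z_bar = 19.0000 - 9.1000i
z*z_bar = 19^2 + 9.1^2 = 361 + 82.81 = 443.81

z_bar = 19.0000 - 9.1000i, z*z_bar = 443.81


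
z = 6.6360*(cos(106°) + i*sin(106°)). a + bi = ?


a = 6.6360*cos(106°) = 6.6360*(-0.27564) = -1.8291
b = 6.6360*sin(106°) = 6.6360*0.96126 = 6.3789

-1.8291 + 6.3789i


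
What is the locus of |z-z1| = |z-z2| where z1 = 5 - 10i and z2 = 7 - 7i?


Equal distances means the locus is the perpendicular bisector of z1 and z2.
Midpoint = ((5+7)/2, (-10+(-7))/2) = (6.0000, -8.5000)

Perpendicular bisector through (6.0000, -8.5000)


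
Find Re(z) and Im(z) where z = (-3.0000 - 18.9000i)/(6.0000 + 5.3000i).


Multiply by conjugate: (-3.0000 - 18.9000i)(6.0000 - 5.3000i) / (6^2 + 5.3^2)
Numerator real = -3*6 - (18.9)*5.3 = -118.17
Numerator imag = -18.9*6 - (-3)*5.3 = -97.5
Denominator = 64.09
Re(z) = -118.17/64.09 = -1.8438
Im(z) = -97.5/64.09 = -1.5213

Re(z) = -1.8438, Im(z) = -1.5213


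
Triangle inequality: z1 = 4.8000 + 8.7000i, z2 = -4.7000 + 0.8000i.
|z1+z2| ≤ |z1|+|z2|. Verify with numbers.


|z1| = sqrt(4.8^2 + 8.7^2) = sqrt(98.73) = 9.9363
|z2| = sqrt((-4.7)^2 + 0.8^2) = sqrt(22.73) = 4.7676
z1+z2 = 0.1000 + 9.5000i
|z1+z2| = sqrt(90.26) = 9.5005
|z1|+|z2| = 9.9363 + 4.7676 = 14.7039

|z1+z2| = 9.5005 ≤ |z1|+|z2| = 14.7039 (verified)


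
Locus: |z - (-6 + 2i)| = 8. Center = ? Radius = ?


|z - z0| = r is a circle with center z0 and radius r.
Center = (-6, 2), radius = 8

Circle with center (-6, 2) and radius 8


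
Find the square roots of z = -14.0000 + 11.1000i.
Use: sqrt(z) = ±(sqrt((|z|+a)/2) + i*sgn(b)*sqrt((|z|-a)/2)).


|z| = sqrt(196+123.21) = 17.8664
sqrt((|z|+a)/2) = sqrt((17.8664+(-14))/2) = sqrt(1.9332) = 1.3904
sqrt((|z|-a)/2) = sqrt((17.8664-(-14))/2) = sqrt(15.9332) = 3.9916

±(1.3904 + 3.9916i) i.e. 1.3904 + 3.9916i and -1.3904 - 3.9916i


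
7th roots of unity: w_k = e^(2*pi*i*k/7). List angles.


The 7th roots of unity are cis(360k/7°) for k=0..6
Angle step = 360/7 = 51.4286°
Primitive root: cis(51.4286°)
Primitive root = 0.6235 + 0.7818i

7 roots at angles: 0°, 51.4286°, 102.8571°, 154.2857°, 205.7143°, 257.1429°, 308.5714°


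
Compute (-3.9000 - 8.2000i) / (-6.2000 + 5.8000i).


Conjugate of z2 = -6.2000 - 5.8000i
Numerator: (-3.9000 - 8.2000i)(-6.2000 - 5.8000i) = -23.3800 + 73.4600i
Denominator: (-6.2)^2 + 5.8^2 = 72.08
Result = (-23.3800 + 73.4600i)/72.08

-0.3244 + 1.0191i


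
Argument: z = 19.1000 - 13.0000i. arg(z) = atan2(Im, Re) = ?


Re = 19.1, Im = -13
arg = atan2(-13, 19.1) = -34.2403 degrees

arg(z) = -34.2403 degrees


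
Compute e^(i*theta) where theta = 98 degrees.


cos(98°) = -0.1392
sin(98°) = 0.9903

e^(i*98°) = -0.1392 + 0.9903i


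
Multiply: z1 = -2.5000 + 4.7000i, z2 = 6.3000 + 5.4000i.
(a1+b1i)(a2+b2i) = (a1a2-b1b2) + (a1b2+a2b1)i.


Real = -2.5*6.3 - 4.7*5.4 = -15.75 - 25.38 = -41.13
Imag = -2.5*5.4 + 6.3*4.7 = -13.5 + 29.61 = 16.11

-41.1300 + 16.1100i


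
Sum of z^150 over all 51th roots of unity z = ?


The roots are w_k = w^k with w = e^(2*pi*i/51), and (w^k)^150 = (w^150)^k.
So S = 1 + u + u^2 + ... + u^(50) with u = w^150.
150 = 2*51 + 48, so 150 is not a multiple of 51: u = (w^51)^2 * w^48 = w^48 ≠ 1 (w is a primitive 51th root), while u^51 = (w^51)^150 = 1.
Geometric series: S = (1 - u^51)/(1 - u) = (1 - 1)/(1 - u) = 0

S = 0


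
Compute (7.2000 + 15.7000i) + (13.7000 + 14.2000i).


Real: 7.2 + 13.7 = 20.9
Imag: 15.7 + 14.2 = 29.9

20.9000 + 29.9000i


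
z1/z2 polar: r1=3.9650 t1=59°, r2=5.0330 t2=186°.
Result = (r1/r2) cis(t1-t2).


r = 3.9650 / 5.0330 = 0.7878
theta = 59° - 186° = -127° = 233° (mod 360)

0.7878 cis(233°)


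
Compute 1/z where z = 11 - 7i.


|z|^2 = 121+49 = 170
1/z = (11 + 7i)/170

1/z = 0.0647 + 0.0412i


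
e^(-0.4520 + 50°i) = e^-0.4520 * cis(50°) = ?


e^-0.4520 = 0.63635
cos(50°) = 0.6428
sin(50°) = 0.76604
Real = 0.63635*0.6428 = 0.4090
Imag = 0.63635*0.76604 = 0.4875

0.4090 + 0.4875i


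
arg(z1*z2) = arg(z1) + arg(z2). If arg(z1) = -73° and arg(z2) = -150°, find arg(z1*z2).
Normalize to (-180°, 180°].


arg(z1*z2) = -73° - 150° = -223°
Normalized to (-180°, 180°]: 137°

137°


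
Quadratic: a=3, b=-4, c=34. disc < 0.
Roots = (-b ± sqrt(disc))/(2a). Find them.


disc = (-4)^2 - 4*3*34 = 16 - 408 = -392
sqrt(|disc|) = sqrt(392) = 19.7990
Real part = 4/(2*3) = 0.6667
Imag part = 19.7990/(2*3) = 3.2998

0.6667 ± 3.2998i


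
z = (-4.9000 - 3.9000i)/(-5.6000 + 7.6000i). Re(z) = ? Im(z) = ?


Multiply by conjugate: (-4.9000 - 3.9000i)(-5.6000 - 7.6000i) / ((-5.6)^2 + 7.6^2)
Numerator real = -4.9*(-5.6) - (3.9)*7.6 = -2.2
Numerator imag = -3.9*(-5.6) - (-4.9)*7.6 = 59.08
Denominator = 89.12
Re(z) = -2.2/89.12 = -0.0247
Im(z) = 59.08/89.12 = 0.6629

Re(z) = -0.0247, Im(z) = 0.6629


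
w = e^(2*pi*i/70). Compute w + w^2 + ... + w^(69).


With w = e^(2*pi*i/70), all 70 of the 70th roots of unity w^0 = 1, w, ..., w^(69) sum to 0: 1 + w + ... + w^(69) = (1 - w^70)/(1 - w) = 0 since w^70 = 1, w ≠ 1.
Removing the root 1: w + w^2 + ... + w^(69) = 0 - 1 = -1

Sum = -1


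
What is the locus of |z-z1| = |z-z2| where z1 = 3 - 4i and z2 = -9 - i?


Equal distances means the locus is the perpendicular bisector of z1 and z2.
Midpoint = ((3+(-9))/2, (-4+(-1))/2) = (-3.0000, -2.5000)

Perpendicular bisector through (-3.0000, -2.5000)


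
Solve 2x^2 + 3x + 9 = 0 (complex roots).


disc = 3^2 - 4*2*9 = 9 - 72 = -63
sqrt(|disc|) = sqrt(63) = 7.9373
Real part = -3/(2*2) = -0.7500
Imag part = 7.9373/(2*2) = 1.9843

-0.7500 ± 1.9843i


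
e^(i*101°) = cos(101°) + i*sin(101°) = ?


cos(101°) = -0.1908
sin(101°) = 0.9816

e^(i*101°) = -0.1908 + 0.9816i


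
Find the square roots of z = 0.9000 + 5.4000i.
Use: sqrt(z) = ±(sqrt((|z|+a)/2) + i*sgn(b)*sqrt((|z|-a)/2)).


|z| = sqrt(0.81+29.16) = 5.4745
sqrt((|z|+a)/2) = sqrt((5.4745+0.9)/2) = sqrt(3.1872) = 1.7853
sqrt((|z|-a)/2) = sqrt((5.4745-0.9)/2) = sqrt(2.2872) = 1.5124

±(1.7853 + 1.5124i) i.e. 1.7853 + 1.5124i and -1.7853 - 1.5124i


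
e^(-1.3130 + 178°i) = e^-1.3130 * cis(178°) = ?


e^-1.3130 = 0.2690
cos(178°) = -0.9994
sin(178°) = 0.0349
Real = 0.2690*(-0.9994) = -0.2688
Imag = 0.2690*0.0349 = 0.0094

-0.2688 + 0.0094i


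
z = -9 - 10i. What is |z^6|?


|z| = sqrt(81+100) = sqrt(181) = 13.4536
|z^6| = |z|^6 = (sqrt(181))^6 = 181^3 = 5929741

|z^6| = 5929741


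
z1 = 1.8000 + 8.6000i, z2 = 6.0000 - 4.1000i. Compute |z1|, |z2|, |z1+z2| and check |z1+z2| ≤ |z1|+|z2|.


|z1| = sqrt(1.8^2 + 8.6^2) = sqrt(77.2) = 8.7864
|z2| = sqrt(6^2 + (-4.1)^2) = sqrt(52.81) = 7.2670
z1+z2 = 7.8000 + 4.5000i
|z1+z2| = sqrt(81.09) = 9.0050
|z1|+|z2| = 8.7864 + 7.2670 = 16.0534

|z1+z2| = 9.0050 ≤ |z1|+|z2| = 16.0534 (verified)


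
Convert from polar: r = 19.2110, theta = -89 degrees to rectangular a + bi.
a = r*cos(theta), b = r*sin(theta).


a = 19.2110*cos(-89°) = 19.2110*0.017452 = 0.3353
b = 19.2110*sin(-89°) = 19.2110*(-0.99985) = -19.2081

0.3353 - 19.2081i


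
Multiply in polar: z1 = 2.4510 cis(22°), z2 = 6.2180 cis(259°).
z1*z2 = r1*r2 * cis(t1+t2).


r = 2.4510 * 6.2180 = 15.2403
theta = 22° + 259° = 281° = 281° (mod 360)

15.2403 cis(281°)


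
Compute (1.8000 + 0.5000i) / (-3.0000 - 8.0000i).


Conjugate of z2 = -3.0000 + 8.0000i
Numerator: (1.8000 + 0.5000i)(-3.0000 + 8.0000i) = -9.4000 + 12.9000i
Denominator: (-3)^2 + (-8)^2 = 73
Result = (-9.4000 + 12.9000i)/73

-0.1288 + 0.1767i


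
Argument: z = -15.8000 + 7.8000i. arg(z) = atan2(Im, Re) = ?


Re = -15.8, Im = 7.8
arg = atan2(7.8, -15.8) = 153.7258 degrees

arg(z) = 153.7258 degrees


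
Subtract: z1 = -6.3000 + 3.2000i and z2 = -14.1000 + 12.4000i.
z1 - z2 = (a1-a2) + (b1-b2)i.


Real: -6.3 + 14.1 = 7.8
Imag: 3.2 - 12.4 = -9.2

7.8000 - 9.2000i


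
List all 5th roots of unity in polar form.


The 5th roots of unity are cis(360k/5°) for k=0..4
Angle step = 360/5 = 72°
Primitive root: cis(72°)
Primitive root = 0.3090 + 0.9511i

5 roots at angles: 0°, 72°, 144°, 216°, 288°


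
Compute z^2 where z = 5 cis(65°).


r^2 = 5^2 = 25
n*theta = 2*65° = 130° = 130° (mod 360)
a = 25*cos(130°) = -16.0697
b = 25*sin(130°) = 19.1511

25 cis(130°) = -16.0697 + 19.1511i


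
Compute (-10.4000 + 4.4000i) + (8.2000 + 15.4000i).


Real: -10.4 + 8.2 = -2.2
Imag: 4.4 + 15.4 = 19.8

-2.2000 + 19.8000i


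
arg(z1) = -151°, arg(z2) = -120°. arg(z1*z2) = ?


arg(z1*z2) = -151° - 120° = -271°
Normalized to (-180°, 180°]: 89°

89°


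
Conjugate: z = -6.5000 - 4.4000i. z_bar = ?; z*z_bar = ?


z_bar = -6.5000 + 4.4000i
z*z_bar = (-6.5)^2 + (-4.4)^2 = 42.25 + 19.36 = 61.61

z_bar = -6.5000 + 4.4000i, z*z_bar = 61.61


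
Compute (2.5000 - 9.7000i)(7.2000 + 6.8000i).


Real = 2.5*7.2 - (-9.7)*6.8 = 18 - (-65.96) = 83.96
Imag = 2.5*6.8 + 7.2*(-9.7) = 17 - (69.84) = -52.84

83.9600 - 52.8400i


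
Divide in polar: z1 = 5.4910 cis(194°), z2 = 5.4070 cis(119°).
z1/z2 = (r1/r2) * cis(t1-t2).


r = 5.4910 / 5.4070 = 1.0155
theta = 194° - 119° = 75° = 75° (mod 360)

1.0155 cis(75°)


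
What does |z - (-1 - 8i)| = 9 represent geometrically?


|z - z0| = r is a circle with center z0 and radius r.
Center = (-1, -8), radius = 9

Circle with center (-1, -8) and radius 9


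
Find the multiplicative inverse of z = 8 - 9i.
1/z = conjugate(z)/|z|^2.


|z|^2 = 64+81 = 145
1/z = (8 + 9i)/145

1/z = 0.0552 + 0.0621i


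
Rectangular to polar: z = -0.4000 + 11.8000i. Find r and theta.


r = sqrt(0.16+139.24) = sqrt(139.4) = 11.8068
theta = atan2(11.8, -0.4) = 91.9415 degrees

r = 11.8068, theta = 91.9415 degrees


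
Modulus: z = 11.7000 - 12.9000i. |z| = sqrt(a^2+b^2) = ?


|z| = sqrt(11.7^2 + (-12.9)^2) = sqrt(136.89 + 166.41) = sqrt(303.3) = 17.4155

|z| = 17.4155


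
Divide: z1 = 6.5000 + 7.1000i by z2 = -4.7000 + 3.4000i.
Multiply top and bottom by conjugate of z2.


Conjugate of z2 = -4.7000 - 3.4000i
Numerator: (6.5000 + 7.1000i)(-4.7000 - 3.4000i) = -6.4100 - 55.4700i
Denominator: (-4.7)^2 + 3.4^2 = 33.65
Result = (-6.4100 - 55.4700i)/33.65

-0.1905 - 1.6484i


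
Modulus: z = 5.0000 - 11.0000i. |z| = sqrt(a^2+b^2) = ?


|z| = sqrt(5^2 + (-11)^2) = sqrt(25 + 121) = sqrt(146) = 12.0830

|z| = 12.0830


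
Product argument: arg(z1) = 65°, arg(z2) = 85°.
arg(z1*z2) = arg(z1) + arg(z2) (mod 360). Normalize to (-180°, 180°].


arg(z1*z2) = 65° + 85° = 150°
Normalized to (-180°, 180°]: 150°

150°


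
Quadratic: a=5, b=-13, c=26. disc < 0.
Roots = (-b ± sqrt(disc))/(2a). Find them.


disc = (-13)^2 - 4*5*26 = 169 - 520 = -351
sqrt(|disc|) = sqrt(351) = 18.7350
Real part = 13/(2*5) = 1.3000
Imag part = 18.7350/(2*5) = 1.8735

1.3000 ± 1.8735i


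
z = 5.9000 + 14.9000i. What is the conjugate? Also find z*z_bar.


z_bar = 5.9000 - 14.9000i
z*z_bar = 5.9^2 + 14.9^2 = 34.81 + 222.01 = 256.82

z_bar = 5.9000 - 14.9000i, z*z_bar = 256.82


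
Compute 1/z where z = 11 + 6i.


|z|^2 = 121+36 = 157
1/z = (11 - 6i)/157

1/z = 0.0701 - 0.0382i


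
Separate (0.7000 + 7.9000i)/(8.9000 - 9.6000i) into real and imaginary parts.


Multiply by conjugate: (0.7000 + 7.9000i)(8.9000 + 9.6000i) / (8.9^2 + (-9.6)^2)
Numerator real = 0.7*8.9 + 7.9*(-9.6) = -69.61
Numerator imag = 7.9*8.9 - 0.7*(-9.6) = 77.03
Denominator = 171.37
Re(z) = -69.61/171.37 = -0.4062
Im(z) = 77.03/171.37 = 0.4495

Re(z) = -0.4062, Im(z) = 0.4495


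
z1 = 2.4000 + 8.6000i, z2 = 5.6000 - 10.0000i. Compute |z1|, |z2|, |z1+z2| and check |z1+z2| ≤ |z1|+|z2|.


|z1| = sqrt(2.4^2 + 8.6^2) = sqrt(79.72) = 8.9286
|z2| = sqrt(5.6^2 + (-10)^2) = sqrt(131.36) = 11.4612
z1+z2 = 8.0000 - 1.4000i
|z1+z2| = sqrt(65.96) = 8.1216
|z1|+|z2| = 8.9286 + 11.4612 = 20.3898

|z1+z2| = 8.1216 ≤ |z1|+|z2| = 20.3898 (verified)


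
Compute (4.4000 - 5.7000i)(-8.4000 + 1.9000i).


Real = 4.4*(-8.4) - (-5.7)*1.9 = -36.96 - (-10.83) = -26.13
Imag = 4.4*1.9 - (8.4)*(-5.7) = 8.36 + 47.88 = 56.24

-26.1300 + 56.2400i


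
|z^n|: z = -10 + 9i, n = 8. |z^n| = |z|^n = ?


|z| = sqrt(100+81) = sqrt(181) = 13.4536
|z^8| = |z|^8 = (sqrt(181))^8 = 181^4 = 1073283121

|z^8| = 1073283121


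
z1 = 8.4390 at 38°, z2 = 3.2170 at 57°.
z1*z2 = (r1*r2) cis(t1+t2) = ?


r = 8.4390 * 3.2170 = 27.1483
theta = 38° + 57° = 95° = 95° (mod 360)

27.1483 cis(95°)


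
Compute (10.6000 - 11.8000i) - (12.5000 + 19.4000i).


Real: 10.6 - 12.5 = -1.9
Imag: -11.8 - 19.4 = -31.2

-1.9000 - 31.2000i


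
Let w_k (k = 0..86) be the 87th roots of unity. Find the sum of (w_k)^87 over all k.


The roots are w_k = w^k with w = e^(2*pi*i/87), and (w^k)^87 = (w^87)^k.
So S = 1 + u + u^2 + ... + u^(86) with u = w^87.
87 = 1*87 + 0, so 87 is a multiple of 87 and u = (w^87)^1 = 1.
Every one of the 87 terms equals 1: S = 87

S = 87


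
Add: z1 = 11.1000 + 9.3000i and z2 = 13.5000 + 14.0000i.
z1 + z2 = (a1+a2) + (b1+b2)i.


Real: 11.1 + 13.5 = 24.6
Imag: 9.3 + 14 = 23.3

24.6000 + 23.3000i


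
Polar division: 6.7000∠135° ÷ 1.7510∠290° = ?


r = 6.7000 / 1.7510 = 3.8264
theta = 135° - 290° = -155° = 205° (mod 360)

3.8264 cis(205°)


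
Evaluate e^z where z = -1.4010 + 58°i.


e^-1.4010 = 0.24635
cos(58°) = 0.5299
sin(58°) = 0.848
Real = 0.24635*0.5299 = 0.1305
Imag = 0.24635*0.848 = 0.2089

0.1305 + 0.2089i


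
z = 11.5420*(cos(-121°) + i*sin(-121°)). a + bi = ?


a = 11.5420*cos(-121°) = 11.5420*(-0.51504) = -5.9446
b = 11.5420*sin(-121°) = 11.5420*(-0.857167) = -9.8934

-5.9446 - 9.8934i


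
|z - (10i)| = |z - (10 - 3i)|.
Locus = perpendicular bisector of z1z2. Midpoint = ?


Equal distances means the locus is the perpendicular bisector of z1 and z2.
Midpoint = ((0+10)/2, (10+(-3))/2) = (5.0000, 3.5000)

Perpendicular bisector through (5.0000, 3.5000)


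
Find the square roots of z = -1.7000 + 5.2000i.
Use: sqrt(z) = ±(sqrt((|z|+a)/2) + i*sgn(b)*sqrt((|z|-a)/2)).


|z| = sqrt(2.89+27.04) = 5.4708
sqrt((|z|+a)/2) = sqrt((5.4708+(-1.7))/2) = sqrt(1.8854) = 1.3731
sqrt((|z|-a)/2) = sqrt((5.4708-(-1.7))/2) = sqrt(3.5854) = 1.8935

±(1.3731 + 1.8935i) i.e. 1.3731 + 1.8935i and -1.3731 - 1.8935i


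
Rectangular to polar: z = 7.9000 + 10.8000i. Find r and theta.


r = sqrt(62.41+116.64) = sqrt(179.05) = 13.3810
theta = atan2(10.8, 7.9) = 53.8152 degrees

r = 13.3810, theta = 53.8152 degrees


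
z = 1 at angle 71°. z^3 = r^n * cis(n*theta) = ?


r^3 = 1^3 = 1
n*theta = 3*71° = 213° = 213° (mod 360)
a = 1*cos(213°) = -0.8387
b = 1*sin(213°) = -0.5446

1 cis(213°) = -0.8387 - 0.5446i


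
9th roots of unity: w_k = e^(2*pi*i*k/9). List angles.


The 9th roots of unity are cis(360k/9°) for k=0..8
Angle step = 360/9 = 40°
Primitive root: cis(40°)
Primitive root = 0.7660 + 0.6428i

9 roots at angles: 0°, 40°, 80°, 120°, 160°, 200°, 240°, 280°, 320°


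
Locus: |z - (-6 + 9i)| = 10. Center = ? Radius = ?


|z - z0| = r is a circle with center z0 and radius r.
Center = (-6, 9), radius = 10

Circle with center (-6, 9) and radius 10


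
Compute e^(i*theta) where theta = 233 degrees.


cos(233°) = -0.6018
sin(233°) = -0.7986

e^(i*233°) = -0.6018 - 0.7986i


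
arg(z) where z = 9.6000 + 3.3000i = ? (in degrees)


Re = 9.6, Im = 3.3
arg = atan2(3.3, 9.6) = 18.9704 degrees

arg(z) = 18.9704 degrees


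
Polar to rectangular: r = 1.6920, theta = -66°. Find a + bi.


a = 1.6920*cos(-66°) = 1.6920*0.40674 = 0.6882
b = 1.6920*sin(-66°) = 1.6920*(-0.91355) = -1.5457

0.6882 - 1.5457i


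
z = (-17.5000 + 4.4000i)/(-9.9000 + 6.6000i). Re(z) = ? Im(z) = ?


Multiply by conjugate: (-17.5000 + 4.4000i)(-9.9000 - 6.6000i) / ((-9.9)^2 + 6.6^2)
Numerator real = -17.5*(-9.9) + 4.4*6.6 = 202.29
Numerator imag = 4.4*(-9.9) - (-17.5)*6.6 = 71.94
Denominator = 141.57
Re(z) = 202.29/141.57 = 1.4289
Im(z) = 71.94/141.57 = 0.5082

Re(z) = 1.4289, Im(z) = 0.5082


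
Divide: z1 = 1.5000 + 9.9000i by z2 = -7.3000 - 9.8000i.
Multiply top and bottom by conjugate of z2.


Conjugate of z2 = -7.3000 + 9.8000i
Numerator: (1.5000 + 9.9000i)(-7.3000 + 9.8000i) = -107.9700 - 57.5700i
Denominator: (-7.3)^2 + (-9.8)^2 = 149.33
Result = (-107.9700 - 57.5700i)/149.33

-0.7230 - 0.3855i


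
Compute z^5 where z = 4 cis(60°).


r^5 = 4^5 = 1024
n*theta = 5*60° = 300° = 300° (mod 360)
a = 1024*cos(300°) = 512.0000
b = 1024*sin(300°) = -886.8100

1024 cis(300°) = 512.0000 - 886.8100i


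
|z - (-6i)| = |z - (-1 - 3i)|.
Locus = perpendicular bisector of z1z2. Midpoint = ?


Equal distances means the locus is the perpendicular bisector of z1 and z2.
Midpoint = ((0+(-1))/2, (-6+(-3))/2) = (-0.5000, -4.5000)

Perpendicular bisector through (-0.5000, -4.5000)


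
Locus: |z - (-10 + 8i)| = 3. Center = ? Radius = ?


|z - z0| = r is a circle with center z0 and radius r.
Center = (-10, 8), radius = 3

Circle with center (-10, 8) and radius 3


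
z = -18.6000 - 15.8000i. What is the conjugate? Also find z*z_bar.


z_bar = -18.6000 + 15.8000i
z*z_bar = (-18.6)^2 + (-15.8)^2 = 345.96 + 249.64 = 595.6

z_bar = -18.6000 + 15.8000i, z*z_bar = 595.6


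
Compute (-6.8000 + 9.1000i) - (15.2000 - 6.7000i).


Real: -6.8 - 15.2 = -22
Imag: 9.1 + 6.7 = 15.8

-22.0000 + 15.8000i


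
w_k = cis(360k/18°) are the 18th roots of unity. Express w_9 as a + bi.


Angle = 360*9/18 = 180°
a = cos(180°) = -1.0000
b = sin(180°) = 0

-1.0000 + 0i


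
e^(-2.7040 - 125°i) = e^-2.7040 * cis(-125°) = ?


e^-2.7040 = 0.0669
cos(-125°) = -0.5736
sin(-125°) = -0.8192
Real = 0.0669*(-0.5736) = -0.0384
Imag = 0.0669*(-0.8192) = -0.0548

-0.0384 - 0.0548i


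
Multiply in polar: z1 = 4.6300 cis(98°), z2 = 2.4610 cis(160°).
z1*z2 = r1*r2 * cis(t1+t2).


r = 4.6300 * 2.4610 = 11.3944
theta = 98° + 160° = 258° = 258° (mod 360)

11.3944 cis(258°)


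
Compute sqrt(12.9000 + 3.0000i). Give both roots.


|z| = sqrt(166.41+9) = 13.2442
sqrt((|z|+a)/2) = sqrt((13.2442+12.9)/2) = sqrt(13.0721) = 3.6155
sqrt((|z|-a)/2) = sqrt((13.2442-12.9)/2) = sqrt(0.1721) = 0.4149

±(3.6155 + 0.4149i) i.e. 3.6155 + 0.4149i and -3.6155 - 0.4149i


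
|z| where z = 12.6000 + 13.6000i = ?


|z| = sqrt(12.6^2 + 13.6^2) = sqrt(158.76 + 184.96) = sqrt(343.72) = 18.5397

|z| = 18.5397


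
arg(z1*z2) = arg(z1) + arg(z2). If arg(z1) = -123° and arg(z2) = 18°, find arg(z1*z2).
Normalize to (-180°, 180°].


arg(z1*z2) = -123° + 18° = -105°
Normalized to (-180°, 180°]: -105°

-105°


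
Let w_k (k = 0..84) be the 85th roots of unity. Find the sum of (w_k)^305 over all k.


The roots are w_k = w^k with w = e^(2*pi*i/85), and (w^k)^305 = (w^305)^k.
So S = 1 + u + u^2 + ... + u^(84) with u = w^305.
305 = 3*85 + 50, so 305 is not a multiple of 85: u = (w^85)^3 * w^50 = w^50 ≠ 1 (w is a primitive 85th root), while u^85 = (w^85)^305 = 1.
Geometric series: S = (1 - u^85)/(1 - u) = (1 - 1)/(1 - u) = 0

S = 0


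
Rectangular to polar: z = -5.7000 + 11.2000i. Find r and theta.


r = sqrt(32.49+125.44) = sqrt(157.93) = 12.5670
theta = atan2(11.2, -5.7) = 116.9728 degrees

r = 12.5670, theta = 116.9728 degrees


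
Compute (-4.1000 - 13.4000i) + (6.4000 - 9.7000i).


Real: -4.1 + 6.4 = 2.3
Imag: -13.4 - 9.7 = -23.1

2.3000 - 23.1000i


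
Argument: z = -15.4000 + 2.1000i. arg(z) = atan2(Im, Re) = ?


Re = -15.4, Im = 2.1
arg = atan2(2.1, -15.4) = 172.2348 degrees

arg(z) = 172.2348 degrees


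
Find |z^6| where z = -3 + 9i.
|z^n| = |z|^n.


|z| = sqrt(9+81) = sqrt(90) = 9.4868
|z^6| = |z|^6 = (sqrt(90))^6 = 90^3 = 729000

|z^6| = 729000


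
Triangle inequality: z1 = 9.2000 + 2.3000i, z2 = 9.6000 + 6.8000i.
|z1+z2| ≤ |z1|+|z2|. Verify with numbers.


|z1| = sqrt(9.2^2 + 2.3^2) = sqrt(89.93) = 9.4831
|z2| = sqrt(9.6^2 + 6.8^2) = sqrt(138.4) = 11.7644
z1+z2 = 18.8000 + 9.1000i
|z1+z2| = sqrt(436.25) = 20.8866
|z1|+|z2| = 9.4831 + 11.7644 = 21.2475

|z1+z2| = 20.8866 ≤ |z1|+|z2| = 21.2475 (verified)


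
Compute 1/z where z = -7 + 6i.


|z|^2 = 49+36 = 85
1/z = (-7 - 6i)/85

1/z = -0.0824 - 0.0706i


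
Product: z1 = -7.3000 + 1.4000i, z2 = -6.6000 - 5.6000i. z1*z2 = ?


Real = -7.3*(-6.6) - 1.4*(-5.6) = 48.18 - (-7.84) = 56.02
Imag = -7.3*(-5.6) - (6.6)*1.4 = 40.88 - (9.24) = 31.64

56.0200 + 31.6400i


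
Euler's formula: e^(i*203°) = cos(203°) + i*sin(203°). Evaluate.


cos(203°) = -0.9205
sin(203°) = -0.3907

e^(i*203°) = -0.9205 - 0.3907i


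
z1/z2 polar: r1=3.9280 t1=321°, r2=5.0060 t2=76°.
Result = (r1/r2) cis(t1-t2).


r = 3.9280 / 5.0060 = 0.7847
theta = 321° - 76° = 245° = 245° (mod 360)

0.7847 cis(245°)


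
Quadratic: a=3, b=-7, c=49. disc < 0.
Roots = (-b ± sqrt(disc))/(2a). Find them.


disc = (-7)^2 - 4*3*49 = 49 - 588 = -539
sqrt(|disc|) = sqrt(539) = 23.2164
Real part = 7/(2*3) = 1.1667
Imag part = 23.2164/(2*3) = 3.8694

1.1667 ± 3.8694i


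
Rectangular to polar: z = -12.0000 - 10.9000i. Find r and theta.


r = sqrt(144+118.81) = sqrt(262.81) = 16.2114
theta = atan2(-10.9, -12) = -137.7501 degrees

r = 16.2114, theta = -137.7501 degrees


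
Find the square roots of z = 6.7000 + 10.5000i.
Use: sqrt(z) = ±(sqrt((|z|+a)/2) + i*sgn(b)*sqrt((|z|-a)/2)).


|z| = sqrt(44.89+110.25) = 12.4555
sqrt((|z|+a)/2) = sqrt((12.4555+6.7)/2) = sqrt(9.5778) = 3.0948
sqrt((|z|-a)/2) = sqrt((12.4555-6.7)/2) = sqrt(2.8778) = 1.6964

±(3.0948 + 1.6964i) i.e. 3.0948 + 1.6964i and -3.0948 - 1.6964i


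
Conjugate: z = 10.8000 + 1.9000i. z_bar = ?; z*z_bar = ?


z_bar = 10.8000 - 1.9000i
z*z_bar = 10.8^2 + 1.9^2 = 116.64 + 3.61 = 120.25

z_bar = 10.8000 - 1.9000i, z*z_bar = 120.25


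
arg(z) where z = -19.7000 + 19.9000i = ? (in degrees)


Re = -19.7, Im = 19.9
arg = atan2(19.9, -19.7) = 134.7106 degrees

arg(z) = 134.7106 degrees


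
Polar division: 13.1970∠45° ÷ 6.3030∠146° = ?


r = 13.1970 / 6.3030 = 2.0938
theta = 45° - 146° = -101° = 259° (mod 360)

2.0938 cis(259°)


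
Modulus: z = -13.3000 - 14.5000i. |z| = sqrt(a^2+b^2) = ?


|z| = sqrt((-13.3)^2 + (-14.5)^2) = sqrt(176.89 + 210.25) = sqrt(387.14) = 19.6759

|z| = 19.6759


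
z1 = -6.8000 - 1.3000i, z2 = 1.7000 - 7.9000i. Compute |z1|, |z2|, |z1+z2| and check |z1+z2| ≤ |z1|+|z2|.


|z1| = sqrt((-6.8)^2 + (-1.3)^2) = sqrt(47.93) = 6.9231
|z2| = sqrt(1.7^2 + (-7.9)^2) = sqrt(65.3) = 8.0808
z1+z2 = -5.1000 - 9.2000i
|z1+z2| = sqrt(110.65) = 10.5190
|z1|+|z2| = 6.9231 + 8.0808 = 15.0039

|z1+z2| = 10.5190 ≤ |z1|+|z2| = 15.0039 (verified)


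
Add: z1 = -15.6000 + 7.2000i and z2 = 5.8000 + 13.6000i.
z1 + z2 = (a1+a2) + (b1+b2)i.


Real: -15.6 + 5.8 = -9.8
Imag: 7.2 + 13.6 = 20.8

-9.8000 + 20.8000i


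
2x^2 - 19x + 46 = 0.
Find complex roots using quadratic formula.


disc = (-19)^2 - 4*2*46 = 361 - 368 = -7
sqrt(|disc|) = sqrt(7) = 2.6458
Real part = 19/(2*2) = 4.7500
Imag part = 2.6458/(2*2) = 0.6614

4.7500 ± 0.6614i


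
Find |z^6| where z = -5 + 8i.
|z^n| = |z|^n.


|z| = sqrt(25+64) = sqrt(89) = 9.4340
|z^6| = |z|^6 = (sqrt(89))^6 = 89^3 = 704969

|z^6| = 704969


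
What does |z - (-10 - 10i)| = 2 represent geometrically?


|z - z0| = r is a circle with center z0 and radius r.
Center = (-10, -10), radius = 2

Circle with center (-10, -10) and radius 2


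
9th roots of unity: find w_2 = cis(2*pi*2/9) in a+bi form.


Angle = 360*2/9 = 80°
a = cos(80°) = 0.1736
b = sin(80°) = 0.9848

0.1736 + 0.9848i


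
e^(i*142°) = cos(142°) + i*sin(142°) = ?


cos(142°) = -0.7880
sin(142°) = 0.6157

e^(i*142°) = -0.7880 + 0.6157i


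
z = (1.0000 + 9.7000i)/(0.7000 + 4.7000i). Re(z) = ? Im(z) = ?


Multiply by conjugate: (1.0000 + 9.7000i)(0.7000 - 4.7000i) / (0.7^2 + 4.7^2)
Numerator real = 1*0.7 + 9.7*4.7 = 46.29
Numerator imag = 9.7*0.7 - 1*4.7 = 2.09
Denominator = 22.58
Re(z) = 46.29/22.58 = 2.0500
Im(z) = 2.09/22.58 = 0.0926

Re(z) = 2.0500, Im(z) = 0.0926


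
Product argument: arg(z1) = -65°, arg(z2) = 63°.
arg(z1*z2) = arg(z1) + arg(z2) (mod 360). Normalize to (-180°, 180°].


arg(z1*z2) = -65° + 63° = -2°
Normalized to (-180°, 180°]: -2°

-2°


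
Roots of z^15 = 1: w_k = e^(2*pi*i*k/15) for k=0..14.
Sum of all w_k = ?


The sum of all 15th roots of unity is 0.
Geometric series: (1 - w^15)/(1 - w) = (1-1)/(1-w) = 0 since w^15 = 1, w ≠ 1.
Alternatively: coefficient of z^14 in z^15 - 1 is 0.

0


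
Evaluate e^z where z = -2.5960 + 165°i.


e^-2.5960 = 0.07457
cos(165°) = -0.9659
sin(165°) = 0.2588
Real = 0.07457*(-0.9659) = -0.0720
Imag = 0.07457*0.2588 = 0.0193

-0.0720 + 0.0193i


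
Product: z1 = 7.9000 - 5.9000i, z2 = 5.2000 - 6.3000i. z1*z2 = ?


Real = 7.9*5.2 - (-5.9)*(-6.3) = 41.08 - 37.17 = 3.91
Imag = 7.9*(-6.3) + 5.2*(-5.9) = -49.77 - (30.68) = -80.45

3.9100 - 80.4500i


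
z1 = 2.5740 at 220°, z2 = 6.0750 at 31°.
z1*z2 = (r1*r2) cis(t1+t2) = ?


r = 2.5740 * 6.0750 = 15.6371
theta = 220° + 31° = 251° = 251° (mod 360)

15.6371 cis(251°)


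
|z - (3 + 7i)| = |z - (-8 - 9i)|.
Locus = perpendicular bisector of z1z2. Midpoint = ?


Equal distances means the locus is the perpendicular bisector of z1 and z2.
Midpoint = ((3+(-8))/2, (7+(-9))/2) = (-2.5000, -1.0000)

Perpendicular bisector through (-2.5000, -1.0000)


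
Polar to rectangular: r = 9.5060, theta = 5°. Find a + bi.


a = 9.5060*cos(5°) = 9.5060*0.99619 = 9.4698
b = 9.5060*sin(5°) = 9.5060*0.08716 = 0.8285

9.4698 + 0.8285i


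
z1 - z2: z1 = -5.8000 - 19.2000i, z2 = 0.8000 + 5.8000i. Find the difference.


Real: -5.8 - 0.8 = -6.6
Imag: -19.2 - 5.8 = -25

-6.6000 - 25.0000i


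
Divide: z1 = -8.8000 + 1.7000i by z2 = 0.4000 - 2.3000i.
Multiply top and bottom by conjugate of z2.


Conjugate of z2 = 0.4000 + 2.3000i
Numerator: (-8.8000 + 1.7000i)(0.4000 + 2.3000i) = -7.4300 - 19.5600i
Denominator: 0.4^2 + (-2.3)^2 = 5.45
Result = (-7.4300 - 19.5600i)/5.45

-1.3633 - 3.5890i


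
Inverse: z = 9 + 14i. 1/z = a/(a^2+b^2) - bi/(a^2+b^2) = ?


|z|^2 = 81+196 = 277
1/z = (9 - 14i)/277

1/z = 0.0325 - 0.0505i


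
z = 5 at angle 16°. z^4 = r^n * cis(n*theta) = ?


r^4 = 5^4 = 625
n*theta = 4*16° = 64° = 64° (mod 360)
a = 625*cos(64°) = 273.9820
b = 625*sin(64°) = 561.7463

625 cis(64°) = 273.9820 + 561.7463i


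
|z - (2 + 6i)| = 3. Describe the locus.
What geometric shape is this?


|z - z0| = r is a circle with center z0 and radius r.
Center = (2, 6), radius = 3

Circle with center (2, 6) and radius 3


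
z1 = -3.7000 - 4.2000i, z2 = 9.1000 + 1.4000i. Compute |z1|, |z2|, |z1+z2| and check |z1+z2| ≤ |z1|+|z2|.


|z1| = sqrt((-3.7)^2 + (-4.2)^2) = sqrt(31.33) = 5.5973
|z2| = sqrt(9.1^2 + 1.4^2) = sqrt(84.77) = 9.2071
z1+z2 = 5.4000 - 2.8000i
|z1+z2| = sqrt(37) = 6.0828
|z1|+|z2| = 5.5973 + 9.2071 = 14.8044

|z1+z2| = 6.0828 ≤ |z1|+|z2| = 14.8044 (verified)


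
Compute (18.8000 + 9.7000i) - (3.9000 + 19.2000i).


Real: 18.8 - 3.9 = 14.9
Imag: 9.7 - 19.2 = -9.5

14.9000 - 9.5000i


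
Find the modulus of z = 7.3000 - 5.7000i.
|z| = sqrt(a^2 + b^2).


|z| = sqrt(7.3^2 + (-5.7)^2) = sqrt(53.29 + 32.49) = sqrt(85.78) = 9.2617

|z| = 9.2617


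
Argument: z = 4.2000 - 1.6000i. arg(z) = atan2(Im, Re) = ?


Re = 4.2, Im = -1.6
arg = atan2(-1.6, 4.2) = -20.8545 degrees

arg(z) = -20.8545 degrees


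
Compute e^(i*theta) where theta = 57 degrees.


cos(57°) = 0.5446
sin(57°) = 0.8387

e^(i*57°) = 0.5446 + 0.8387i


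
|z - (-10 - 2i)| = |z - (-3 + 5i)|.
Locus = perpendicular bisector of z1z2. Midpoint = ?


Equal distances means the locus is the perpendicular bisector of z1 and z2.
Midpoint = ((-10+(-3))/2, (-2+5)/2) = (-6.5000, 1.5000)

Perpendicular bisector through (-6.5000, 1.5000)


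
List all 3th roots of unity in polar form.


The 3th roots of unity are cis(360k/3°) for k=0..2
Angle step = 360/3 = 120°
Primitive root: cis(120°)
Primitive root = -0.5000 + 0.8660i

3 roots at angles: 0°, 120°, 240°


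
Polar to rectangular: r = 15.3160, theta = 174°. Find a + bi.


a = 15.3160*cos(174°) = 15.3160*(-0.99452) = -15.2321
b = 15.3160*sin(174°) = 15.3160*0.10453 = 1.6010

-15.2321 + 1.6010i


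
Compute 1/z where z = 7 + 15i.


|z|^2 = 49+225 = 274
1/z = (7 - 15i)/274

1/z = 0.0255 - 0.0547i


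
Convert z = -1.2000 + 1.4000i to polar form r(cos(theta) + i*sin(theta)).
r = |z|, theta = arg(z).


r = sqrt(1.44+1.96) = sqrt(3.4) = 1.8439
theta = atan2(1.4, -1.2) = 130.6013 degrees

r = 1.8439, theta = 130.6013 degrees


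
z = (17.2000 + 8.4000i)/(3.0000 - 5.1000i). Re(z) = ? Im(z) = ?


Multiply by conjugate: (17.2000 + 8.4000i)(3.0000 + 5.1000i) / (3^2 + (-5.1)^2)
Numerator real = 17.2*3 + 8.4*(-5.1) = 8.76
Numerator imag = 8.4*3 - 17.2*(-5.1) = 112.92
Denominator = 35.01
Re(z) = 8.76/35.01 = 0.2502
Im(z) = 112.92/35.01 = 3.2254

Re(z) = 0.2502, Im(z) = 3.2254


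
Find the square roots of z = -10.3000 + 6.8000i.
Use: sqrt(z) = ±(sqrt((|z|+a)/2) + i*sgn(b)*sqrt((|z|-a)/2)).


|z| = sqrt(106.09+46.24) = 12.3422
sqrt((|z|+a)/2) = sqrt((12.3422+(-10.3))/2) = sqrt(1.0211) = 1.0105
sqrt((|z|-a)/2) = sqrt((12.3422-(-10.3))/2) = sqrt(11.3211) = 3.3647

±(1.0105 + 3.3647i) i.e. 1.0105 + 3.3647i and -1.0105 - 3.3647i


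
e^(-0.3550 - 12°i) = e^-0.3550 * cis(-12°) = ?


e^-0.3550 = 0.7012
cos(-12°) = 0.97815
sin(-12°) = -0.2079
Real = 0.7012*0.97815 = 0.6859
Imag = 0.7012*(-0.2079) = -0.1458

0.6859 - 0.1458i


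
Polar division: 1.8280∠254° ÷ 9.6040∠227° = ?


r = 1.8280 / 9.6040 = 0.1903
theta = 254° - 227° = 27° = 27° (mod 360)

0.1903 cis(27°)


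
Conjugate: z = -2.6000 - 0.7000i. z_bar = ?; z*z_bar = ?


z_bar = -2.6000 + 0.7000i
z*z_bar = (-2.6)^2 + (-0.7)^2 = 6.76 + 0.49 = 7.25

z_bar = -2.6000 + 0.7000i, z*z_bar = 7.25


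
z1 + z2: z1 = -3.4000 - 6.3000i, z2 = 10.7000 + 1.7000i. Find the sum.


Real: -3.4 + 10.7 = 7.3
Imag: -6.3 + 1.7 = -4.6

7.3000 - 4.6000i


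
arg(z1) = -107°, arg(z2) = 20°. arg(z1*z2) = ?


arg(z1*z2) = -107° + 20° = -87°
Normalized to (-180°, 180°]: -87°

-87°


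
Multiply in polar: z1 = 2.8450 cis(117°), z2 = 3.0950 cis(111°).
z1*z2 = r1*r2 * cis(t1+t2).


r = 2.8450 * 3.0950 = 8.8053
theta = 117° + 111° = 228° = 228° (mod 360)

8.8053 cis(228°)


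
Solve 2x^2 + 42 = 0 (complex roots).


disc = 0^2 - 4*2*42 = 0 - 336 = -336
sqrt(|disc|) = sqrt(336) = 18.3303
Real part = 0/(2*2) = 0
Imag part = 18.3303/(2*2) = 4.5826

0 ± 4.5826i


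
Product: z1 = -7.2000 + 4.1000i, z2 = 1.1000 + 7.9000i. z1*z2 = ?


Real = -7.2*1.1 - 4.1*7.9 = -7.92 - 32.39 = -40.31
Imag = -7.2*7.9 + 1.1*4.1 = -56.88 + 4.51 = -52.37

-40.3100 - 52.3700i


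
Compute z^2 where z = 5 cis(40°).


r^2 = 5^2 = 25
n*theta = 2*40° = 80° = 80° (mod 360)
a = 25*cos(80°) = 4.3412
b = 25*sin(80°) = 24.6202

25 cis(80°) = 4.3412 + 24.6202i


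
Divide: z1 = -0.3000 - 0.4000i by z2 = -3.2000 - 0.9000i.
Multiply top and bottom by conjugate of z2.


Conjugate of z2 = -3.2000 + 0.9000i
Numerator: (-0.3000 - 0.4000i)(-3.2000 + 0.9000i) = 1.3200 + 1.0100i
Denominator: (-3.2)^2 + (-0.9)^2 = 11.05
Result = (1.3200 + 1.0100i)/11.05

0.1195 + 0.0914i


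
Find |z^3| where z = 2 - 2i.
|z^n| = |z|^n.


|z| = sqrt(4+4) = sqrt(8) = 2.8284
|z^3| = |z|^3 = (sqrt(8))^3 = 8*sqrt(8)

|z^3| = 8*sqrt(8) ≈ 22.6274


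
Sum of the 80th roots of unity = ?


The sum of all 80th roots of unity is 0.
Geometric series: (1 - w^80)/(1 - w) = (1-1)/(1-w) = 0 since w^80 = 1, w ≠ 1.
Alternatively: coefficient of z^79 in z^80 - 1 is 0.

0


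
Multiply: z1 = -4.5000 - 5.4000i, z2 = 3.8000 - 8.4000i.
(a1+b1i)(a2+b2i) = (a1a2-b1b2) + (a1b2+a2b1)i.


Real = -4.5*3.8 - (-5.4)*(-8.4) = -17.1 - 45.36 = -62.46
Imag = -4.5*(-8.4) + 3.8*(-5.4) = 37.8 - (20.52) = 17.28

-62.4600 + 17.2800i


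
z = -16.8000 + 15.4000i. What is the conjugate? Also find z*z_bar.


z_bar = -16.8000 - 15.4000i
z*z_bar = (-16.8)^2 + 15.4^2 = 282.24 + 237.16 = 519.4

z_bar = -16.8000 - 15.4000i, z*z_bar = 519.4


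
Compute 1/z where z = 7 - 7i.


|z|^2 = 49+49 = 98
1/z = (7 + 7i)/98

1/z = 0.0714 + 0.0714i


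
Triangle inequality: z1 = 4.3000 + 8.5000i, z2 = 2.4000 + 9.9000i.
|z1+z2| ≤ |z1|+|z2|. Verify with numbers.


|z1| = sqrt(4.3^2 + 8.5^2) = sqrt(90.74) = 9.5258
|z2| = sqrt(2.4^2 + 9.9^2) = sqrt(103.77) = 10.1868
z1+z2 = 6.7000 + 18.4000i
|z1+z2| = sqrt(383.45) = 19.5819
|z1|+|z2| = 9.5258 + 10.1868 = 19.7126

|z1+z2| = 19.5819 ≤ |z1|+|z2| = 19.7126 (verified)


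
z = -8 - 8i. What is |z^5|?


|z| = sqrt(64+64) = sqrt(128) = 11.3137
|z^5| = |z|^5 = (sqrt(128))^5 = 128^2 * sqrt(128) = 16384*sqrt(128)

|z^5| = 16384*sqrt(128) ≈ 185363.8000


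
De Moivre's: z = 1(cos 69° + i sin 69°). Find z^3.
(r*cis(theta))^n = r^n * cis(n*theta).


r^3 = 1^3 = 1
n*theta = 3*69° = 207° = 207° (mod 360)
a = 1*cos(207°) = -0.8910
b = 1*sin(207°) = -0.4540

1 cis(207°) = -0.8910 - 0.4540i


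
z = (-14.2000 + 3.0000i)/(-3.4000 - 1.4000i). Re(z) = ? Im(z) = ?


Multiply by conjugate: (-14.2000 + 3.0000i)(-3.4000 + 1.4000i) / ((-3.4)^2 + (-1.4)^2)
Numerator real = -14.2*(-3.4) + 3*(-1.4) = 44.08
Numerator imag = 3*(-3.4) - (-14.2)*(-1.4) = -30.08
Denominator = 13.52
Re(z) = 44.08/13.52 = 3.2604
Im(z) = -30.08/13.52 = -2.2249

Re(z) = 3.2604, Im(z) = -2.2249


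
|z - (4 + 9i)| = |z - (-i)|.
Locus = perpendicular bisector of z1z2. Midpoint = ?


Equal distances means the locus is the perpendicular bisector of z1 and z2.
Midpoint = ((4+0)/2, (9+(-1))/2) = (2.0000, 4.0000)

Perpendicular bisector through (2.0000, 4.0000)


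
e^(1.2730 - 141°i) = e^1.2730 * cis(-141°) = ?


e^1.2730 = 3.57155
cos(-141°) = -0.77715
sin(-141°) = -0.6293
Real = 3.57155*(-0.77715) = -2.7756
Imag = 3.57155*(-0.6293) = -2.2476

-2.7756 - 2.2476i


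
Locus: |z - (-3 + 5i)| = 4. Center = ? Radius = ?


|z - z0| = r is a circle with center z0 and radius r.
Center = (-3, 5), radius = 4

Circle with center (-3, 5) and radius 4


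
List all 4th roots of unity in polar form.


The 4th roots of unity are cis(360k/4°) for k=0..3
Angle step = 360/4 = 90°
Primitive root: cis(90°)
Primitive root = 0 + 1.0000i

4 roots at angles: 0°, 90°, 180°, 270°


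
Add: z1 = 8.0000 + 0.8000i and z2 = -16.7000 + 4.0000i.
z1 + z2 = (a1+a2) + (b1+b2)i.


Real: 8 - 16.7 = -8.7
Imag: 0.8 + 4 = 4.8

-8.7000 + 4.8000i


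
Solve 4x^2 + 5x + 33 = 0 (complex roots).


disc = 5^2 - 4*4*33 = 25 - 528 = -503
sqrt(|disc|) = sqrt(503) = 22.4277
Real part = -5/(2*4) = -0.6250
Imag part = 22.4277/(2*4) = 2.8035

-0.6250 ± 2.8035i
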